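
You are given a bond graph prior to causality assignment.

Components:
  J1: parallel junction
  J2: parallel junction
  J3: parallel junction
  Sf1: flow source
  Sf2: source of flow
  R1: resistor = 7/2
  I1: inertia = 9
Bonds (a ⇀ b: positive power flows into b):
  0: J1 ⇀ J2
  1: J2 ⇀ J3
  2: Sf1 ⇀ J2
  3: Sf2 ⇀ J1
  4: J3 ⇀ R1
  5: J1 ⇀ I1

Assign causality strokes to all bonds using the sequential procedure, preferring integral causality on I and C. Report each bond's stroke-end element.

bond 2 |Sf1  (source Sf1 imposes f)
bond 3 |Sf2  (Sf2 (Sf) sets flow on bond)
bond 5 |I1  (prefer integral on I1)
bond 0 |J1  (J1 needs exactly one e-in)
bond 1 |J2  (J2 needs exactly one e-in)
bond 4 |J3  (closing 0-jn rule on J3)

#0 stroke at J1
#1 stroke at J2
#2 stroke at Sf1
#3 stroke at Sf2
#4 stroke at J3
#5 stroke at I1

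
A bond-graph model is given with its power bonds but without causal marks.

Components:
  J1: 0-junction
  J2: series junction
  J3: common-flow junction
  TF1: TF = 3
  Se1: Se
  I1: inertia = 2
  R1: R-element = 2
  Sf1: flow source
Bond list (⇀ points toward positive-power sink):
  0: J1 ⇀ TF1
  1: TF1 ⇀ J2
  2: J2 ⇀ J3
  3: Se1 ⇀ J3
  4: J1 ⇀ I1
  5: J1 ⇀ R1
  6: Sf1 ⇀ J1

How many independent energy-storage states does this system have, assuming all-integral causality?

1  (I1 all integral)

bond 3 |J3  (Se1 fixes effort; stroke away)
bond 6 |Sf1  (source Sf1 imposes f)
bond 2 |J2  (closing 1-jn rule on J3)
bond 1 |TF1  (J2 needs exactly one f-in)
bond 0 |J1  (TF1: transformer flips bond 1)
bond 4 |I1  (0-jn J1 has e-setter on 0)
bond 5 |R1  (J1: bond 0 brought effort, rest push out)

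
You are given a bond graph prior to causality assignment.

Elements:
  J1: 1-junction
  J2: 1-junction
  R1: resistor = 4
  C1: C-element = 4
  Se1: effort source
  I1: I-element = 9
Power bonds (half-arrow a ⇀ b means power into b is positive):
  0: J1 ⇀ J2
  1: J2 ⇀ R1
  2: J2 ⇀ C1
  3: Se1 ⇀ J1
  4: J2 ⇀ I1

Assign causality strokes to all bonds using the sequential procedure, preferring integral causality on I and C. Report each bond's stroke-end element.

β3 stroke→J1  (Se1 (Se) sets effort on bond)
β0 stroke→J2  (J1: last free bond brings flow in)
β2 stroke→J2  (C1 integral (e out))
β4 stroke→I1  (I1: I, integral causality)
β1 stroke→J2  (common-f at J2 fixed by 4)

#0 →J2
#1 →J2
#2 →J2
#3 →J1
#4 →I1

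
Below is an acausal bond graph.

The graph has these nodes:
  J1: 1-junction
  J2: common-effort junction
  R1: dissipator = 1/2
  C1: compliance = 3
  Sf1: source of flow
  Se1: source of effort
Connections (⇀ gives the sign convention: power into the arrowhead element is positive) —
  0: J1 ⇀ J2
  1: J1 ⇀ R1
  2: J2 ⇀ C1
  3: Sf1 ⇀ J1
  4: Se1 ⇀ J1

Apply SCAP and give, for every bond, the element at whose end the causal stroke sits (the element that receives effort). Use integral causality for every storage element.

b3 stroke at Sf1  (Sf1: flow source, stroke at near end)
b4 stroke at J1  (Se1: effort source, stroke at far end)
b0 stroke at J1  (1-jn J1 has f-setter on 3)
b1 stroke at J1  (J1: bond 3 brought flow, rest push out)
b2 stroke at J2  (J2: last free bond brings effort in)

bond 0 |J1
bond 1 |J1
bond 2 |J2
bond 3 |Sf1
bond 4 |J1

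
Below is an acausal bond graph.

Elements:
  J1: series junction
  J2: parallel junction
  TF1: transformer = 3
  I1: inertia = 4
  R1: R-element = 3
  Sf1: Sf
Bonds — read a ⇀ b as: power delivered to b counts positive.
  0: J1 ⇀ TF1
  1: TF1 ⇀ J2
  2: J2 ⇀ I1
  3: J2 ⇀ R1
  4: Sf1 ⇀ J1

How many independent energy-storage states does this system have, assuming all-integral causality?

1  (I1 all integral)

b4 stroke→Sf1  (source Sf1 imposes f)
b0 stroke→J1  (J1 flow already set via bond 4)
b1 stroke→TF1  (TF1 one-in-one-out from 0)
b2 stroke→I1  (prefer integral on I1)
b3 stroke→J2  (only one effort-in slot at J2)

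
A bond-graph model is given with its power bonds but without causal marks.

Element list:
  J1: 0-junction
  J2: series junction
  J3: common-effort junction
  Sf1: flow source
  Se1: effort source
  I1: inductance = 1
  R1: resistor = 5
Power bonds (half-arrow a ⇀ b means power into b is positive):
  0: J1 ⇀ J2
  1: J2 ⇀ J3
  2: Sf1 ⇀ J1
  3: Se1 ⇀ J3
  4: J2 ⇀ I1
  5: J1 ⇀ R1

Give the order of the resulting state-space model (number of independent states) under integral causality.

1  (I1 all integral)

bond 2 →Sf1  (source Sf1 imposes f)
bond 3 →J3  (Se1 (Se) sets effort on bond)
bond 1 →J2  (common-e at J3 fixed by 3)
bond 4 →I1  (prefer integral on I1)
bond 0 →J2  (common-f at J2 fixed by 4)
bond 5 →J1  (closing 0-jn rule on J1)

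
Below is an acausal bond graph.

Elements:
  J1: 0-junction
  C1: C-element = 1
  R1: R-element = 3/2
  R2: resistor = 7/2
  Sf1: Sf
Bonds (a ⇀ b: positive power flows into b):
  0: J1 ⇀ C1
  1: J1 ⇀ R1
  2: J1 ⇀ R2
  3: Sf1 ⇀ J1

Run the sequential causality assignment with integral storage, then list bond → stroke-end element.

b0 →J1
b1 →R1
b2 →R2
b3 →Sf1

bond 3 stroke→Sf1  (Sf1 fixes flow; stroke at Sf1)
bond 0 stroke→J1  (C1 outputs effort q/C1)
bond 1 stroke→R1  (J1: bond 0 brought effort, rest push out)
bond 2 stroke→R2  (J1: bond 0 brought effort, rest push out)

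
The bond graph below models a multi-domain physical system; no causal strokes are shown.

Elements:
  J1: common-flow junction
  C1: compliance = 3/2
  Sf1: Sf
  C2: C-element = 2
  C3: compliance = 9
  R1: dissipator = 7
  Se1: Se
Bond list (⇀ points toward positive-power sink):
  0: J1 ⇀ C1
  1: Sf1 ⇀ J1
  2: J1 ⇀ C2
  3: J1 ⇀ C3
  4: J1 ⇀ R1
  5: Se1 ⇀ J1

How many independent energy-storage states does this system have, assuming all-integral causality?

#1 stroke at Sf1  (source Sf1 imposes f)
#5 stroke at J1  (Se1 fixes effort; stroke away)
#0 stroke at J1  (1-jn J1 has f-setter on 1)
#2 stroke at J1  (common-f at J1 fixed by 1)
#3 stroke at J1  (1-jn J1 has f-setter on 1)
#4 stroke at J1  (J1 flow already set via bond 1)

3  (C1, C2, C3 all integral)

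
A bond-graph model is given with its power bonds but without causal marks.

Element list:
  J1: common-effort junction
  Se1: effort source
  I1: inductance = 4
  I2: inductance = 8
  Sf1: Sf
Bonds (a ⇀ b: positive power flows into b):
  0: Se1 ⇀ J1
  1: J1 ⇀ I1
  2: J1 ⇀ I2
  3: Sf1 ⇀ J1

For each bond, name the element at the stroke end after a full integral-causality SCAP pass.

b0 stroke at J1  (Se1 (Se) sets effort on bond)
b3 stroke at Sf1  (Sf1 (Sf) sets flow on bond)
b1 stroke at I1  (J1: bond 0 brought effort, rest push out)
b2 stroke at I2  (J1: bond 0 brought effort, rest push out)

b0 stroke→J1
b1 stroke→I1
b2 stroke→I2
b3 stroke→Sf1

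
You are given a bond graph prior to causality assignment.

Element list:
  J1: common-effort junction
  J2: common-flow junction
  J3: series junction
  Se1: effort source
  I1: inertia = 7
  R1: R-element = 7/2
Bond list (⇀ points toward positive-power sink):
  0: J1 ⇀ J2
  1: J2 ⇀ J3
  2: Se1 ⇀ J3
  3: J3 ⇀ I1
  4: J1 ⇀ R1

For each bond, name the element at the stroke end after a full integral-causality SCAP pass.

b0 →J2
b1 →J3
b2 →J3
b3 →I1
b4 →J1

bond 2 |J3  (Se1: effort source, stroke at far end)
bond 3 |I1  (prefer integral on I1)
bond 1 |J3  (common-f at J3 fixed by 3)
bond 0 |J2  (J2 flow already set via bond 1)
bond 4 |J1  (closing 0-jn rule on J1)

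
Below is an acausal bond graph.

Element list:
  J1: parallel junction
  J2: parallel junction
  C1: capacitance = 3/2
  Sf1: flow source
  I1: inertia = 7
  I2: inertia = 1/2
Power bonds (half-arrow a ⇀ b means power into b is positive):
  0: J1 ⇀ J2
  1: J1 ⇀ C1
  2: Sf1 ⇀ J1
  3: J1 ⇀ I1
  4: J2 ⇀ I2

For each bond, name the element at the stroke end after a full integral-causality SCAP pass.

b0 →J2
b1 →J1
b2 →Sf1
b3 →I1
b4 →I2

β2 →Sf1  (source Sf1 imposes f)
β1 →J1  (prefer integral on C1)
β0 →J2  (0-jn J1 has e-setter on 1)
β3 →I1  (0-jn J1 has e-setter on 1)
β4 →I2  (common-e at J2 fixed by 0)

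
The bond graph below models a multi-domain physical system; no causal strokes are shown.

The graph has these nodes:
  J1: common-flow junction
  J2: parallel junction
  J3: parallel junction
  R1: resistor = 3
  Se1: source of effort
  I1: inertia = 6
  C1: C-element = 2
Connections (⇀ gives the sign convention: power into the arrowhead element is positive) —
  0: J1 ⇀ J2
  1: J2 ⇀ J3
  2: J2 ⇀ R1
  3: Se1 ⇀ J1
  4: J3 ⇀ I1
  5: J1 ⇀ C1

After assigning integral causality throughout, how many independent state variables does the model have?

2  (C1, I1 all integral)

#3 |J1  (source Se1 imposes e)
#4 |I1  (I1: I, integral causality)
#1 |J3  (J3: last free bond brings effort in)
#5 |J1  (prefer integral on C1)
#0 |J2  (J1 needs exactly one f-in)
#2 |R1  (J2 effort already set via bond 0)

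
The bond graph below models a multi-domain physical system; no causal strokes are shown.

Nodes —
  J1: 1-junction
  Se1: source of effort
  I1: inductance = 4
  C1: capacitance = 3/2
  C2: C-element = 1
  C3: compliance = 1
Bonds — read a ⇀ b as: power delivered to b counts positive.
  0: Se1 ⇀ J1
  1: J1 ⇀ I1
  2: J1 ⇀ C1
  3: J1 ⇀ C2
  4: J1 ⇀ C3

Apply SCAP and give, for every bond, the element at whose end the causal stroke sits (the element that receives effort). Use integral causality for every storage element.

β0 |J1  (Se1 (Se) sets effort on bond)
β1 |I1  (I1: I, integral causality)
β2 |J1  (J1 flow already set via bond 1)
β3 |J1  (common-f at J1 fixed by 1)
β4 |J1  (J1: bond 1 brought flow, rest push out)

b0 stroke→J1
b1 stroke→I1
b2 stroke→J1
b3 stroke→J1
b4 stroke→J1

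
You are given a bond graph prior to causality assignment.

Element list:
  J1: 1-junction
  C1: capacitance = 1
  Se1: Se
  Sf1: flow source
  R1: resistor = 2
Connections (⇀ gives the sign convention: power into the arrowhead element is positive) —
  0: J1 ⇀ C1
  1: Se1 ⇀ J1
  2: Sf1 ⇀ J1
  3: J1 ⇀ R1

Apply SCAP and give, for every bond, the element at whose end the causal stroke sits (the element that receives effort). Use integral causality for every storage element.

#0 stroke at J1
#1 stroke at J1
#2 stroke at Sf1
#3 stroke at J1

β1 stroke→J1  (Se1 fixes effort; stroke away)
β2 stroke→Sf1  (Sf1 fixes flow; stroke at Sf1)
β0 stroke→J1  (1-jn J1 has f-setter on 2)
β3 stroke→J1  (J1: bond 2 brought flow, rest push out)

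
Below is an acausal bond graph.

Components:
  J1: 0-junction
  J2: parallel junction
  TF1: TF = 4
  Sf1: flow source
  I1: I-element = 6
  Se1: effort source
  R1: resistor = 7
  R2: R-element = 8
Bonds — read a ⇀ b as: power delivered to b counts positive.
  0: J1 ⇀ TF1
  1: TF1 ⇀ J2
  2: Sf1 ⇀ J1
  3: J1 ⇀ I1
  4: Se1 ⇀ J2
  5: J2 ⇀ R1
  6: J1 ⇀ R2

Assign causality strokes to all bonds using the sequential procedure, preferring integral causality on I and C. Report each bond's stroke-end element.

β0 →J1
β1 →TF1
β2 →Sf1
β3 →I1
β4 →J2
β5 →R1
β6 →R2

β2 →Sf1  (Sf1 (Sf) sets flow on bond)
β4 →J2  (Se1: effort source, stroke at far end)
β1 →TF1  (common-e at J2 fixed by 4)
β5 →R1  (J2 effort already set via bond 4)
β0 →J1  (TF1 one-in-one-out from 1)
β3 →I1  (0-jn J1 has e-setter on 0)
β6 →R2  (0-jn J1 has e-setter on 0)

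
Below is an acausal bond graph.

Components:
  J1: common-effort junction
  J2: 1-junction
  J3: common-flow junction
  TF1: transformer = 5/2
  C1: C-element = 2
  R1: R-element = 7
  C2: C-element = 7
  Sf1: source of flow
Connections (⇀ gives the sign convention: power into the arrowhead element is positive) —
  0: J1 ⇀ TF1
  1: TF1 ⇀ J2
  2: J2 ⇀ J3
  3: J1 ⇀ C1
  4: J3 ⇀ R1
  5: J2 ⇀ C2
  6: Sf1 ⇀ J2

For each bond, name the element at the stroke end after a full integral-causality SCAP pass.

b0 stroke→TF1
b1 stroke→J2
b2 stroke→J2
b3 stroke→J1
b4 stroke→J3
b5 stroke→J2
b6 stroke→Sf1

#6 stroke at Sf1  (Sf1 fixes flow; stroke at Sf1)
#1 stroke at J2  (common-f at J2 fixed by 6)
#2 stroke at J2  (1-jn J2 has f-setter on 6)
#5 stroke at J2  (common-f at J2 fixed by 6)
#4 stroke at J3  (1-jn J3 has f-setter on 2)
#0 stroke at TF1  (through TF1, causality passes straight; one stroke at TF1)
#3 stroke at J1  (J1 needs exactly one e-in)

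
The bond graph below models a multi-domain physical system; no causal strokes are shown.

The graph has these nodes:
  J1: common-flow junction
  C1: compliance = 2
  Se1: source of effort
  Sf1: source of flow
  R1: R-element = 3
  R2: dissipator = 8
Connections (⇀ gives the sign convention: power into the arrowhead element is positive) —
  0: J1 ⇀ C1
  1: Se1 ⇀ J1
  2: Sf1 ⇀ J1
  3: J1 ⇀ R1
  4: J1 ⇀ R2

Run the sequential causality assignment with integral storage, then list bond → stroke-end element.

bond 0 →J1
bond 1 →J1
bond 2 →Sf1
bond 3 →J1
bond 4 →J1

β1 stroke→J1  (Se1 (Se) sets effort on bond)
β2 stroke→Sf1  (Sf1 fixes flow; stroke at Sf1)
β0 stroke→J1  (J1: bond 2 brought flow, rest push out)
β3 stroke→J1  (J1: bond 2 brought flow, rest push out)
β4 stroke→J1  (common-f at J1 fixed by 2)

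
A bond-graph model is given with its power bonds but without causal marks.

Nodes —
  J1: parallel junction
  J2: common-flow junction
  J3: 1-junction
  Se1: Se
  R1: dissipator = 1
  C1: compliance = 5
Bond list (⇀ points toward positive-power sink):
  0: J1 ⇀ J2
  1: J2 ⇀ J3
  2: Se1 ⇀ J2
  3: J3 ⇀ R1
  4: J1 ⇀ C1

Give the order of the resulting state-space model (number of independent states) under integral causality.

β2 |J2  (Se1 fixes effort; stroke away)
β4 |J1  (prefer integral on C1)
β0 |J2  (common-e at J1 fixed by 4)
β1 |J3  (closing 1-jn rule on J2)
β3 |R1  (J3 needs exactly one f-in)

1  (C1 all integral)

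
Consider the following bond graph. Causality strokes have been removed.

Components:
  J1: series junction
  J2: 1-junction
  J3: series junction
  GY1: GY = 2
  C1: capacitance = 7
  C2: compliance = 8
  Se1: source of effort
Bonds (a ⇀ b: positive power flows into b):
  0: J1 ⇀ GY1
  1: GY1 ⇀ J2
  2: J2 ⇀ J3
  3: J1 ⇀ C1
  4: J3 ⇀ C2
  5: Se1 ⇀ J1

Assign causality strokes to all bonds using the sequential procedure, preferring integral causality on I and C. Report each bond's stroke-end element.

b5 stroke→J1  (Se1 fixes effort; stroke away)
b3 stroke→J1  (C1 outputs effort q/C1)
b0 stroke→GY1  (J1 needs exactly one f-in)
b1 stroke→GY1  (through GY1, causality inverts; strokes same side of GY1)
b2 stroke→J2  (J2: bond 1 brought flow, rest push out)
b4 stroke→J3  (common-f at J3 fixed by 2)

b0 →GY1
b1 →GY1
b2 →J2
b3 →J1
b4 →J3
b5 →J1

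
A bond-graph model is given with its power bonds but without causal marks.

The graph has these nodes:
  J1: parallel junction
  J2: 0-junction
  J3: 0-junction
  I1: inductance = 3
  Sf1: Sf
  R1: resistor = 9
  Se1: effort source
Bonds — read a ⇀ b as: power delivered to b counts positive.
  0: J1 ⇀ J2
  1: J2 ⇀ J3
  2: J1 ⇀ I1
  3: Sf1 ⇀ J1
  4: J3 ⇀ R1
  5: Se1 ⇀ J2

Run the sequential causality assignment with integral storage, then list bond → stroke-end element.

b0 stroke at J1
b1 stroke at J3
b2 stroke at I1
b3 stroke at Sf1
b4 stroke at R1
b5 stroke at J2

b3 stroke at Sf1  (Sf1: flow source, stroke at near end)
b5 stroke at J2  (Se1 fixes effort; stroke away)
b0 stroke at J1  (0-jn J2 has e-setter on 5)
b1 stroke at J3  (0-jn J2 has e-setter on 5)
b4 stroke at R1  (J3 effort already set via bond 1)
b2 stroke at I1  (J1 effort already set via bond 0)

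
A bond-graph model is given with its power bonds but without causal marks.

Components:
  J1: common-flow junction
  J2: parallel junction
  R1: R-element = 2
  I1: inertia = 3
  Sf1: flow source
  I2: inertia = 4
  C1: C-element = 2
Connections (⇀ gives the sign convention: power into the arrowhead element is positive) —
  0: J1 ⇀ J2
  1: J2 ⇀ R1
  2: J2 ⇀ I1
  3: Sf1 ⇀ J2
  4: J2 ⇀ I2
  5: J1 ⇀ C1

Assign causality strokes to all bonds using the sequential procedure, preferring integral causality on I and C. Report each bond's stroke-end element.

b3 |Sf1  (Sf1 fixes flow; stroke at Sf1)
b2 |I1  (I1: I, integral causality)
b4 |I2  (I2 integral (f out))
b5 |J1  (C1 outputs effort q/C1)
b0 |J2  (J1: last free bond brings flow in)
b1 |R1  (common-e at J2 fixed by 0)

β0 stroke→J2
β1 stroke→R1
β2 stroke→I1
β3 stroke→Sf1
β4 stroke→I2
β5 stroke→J1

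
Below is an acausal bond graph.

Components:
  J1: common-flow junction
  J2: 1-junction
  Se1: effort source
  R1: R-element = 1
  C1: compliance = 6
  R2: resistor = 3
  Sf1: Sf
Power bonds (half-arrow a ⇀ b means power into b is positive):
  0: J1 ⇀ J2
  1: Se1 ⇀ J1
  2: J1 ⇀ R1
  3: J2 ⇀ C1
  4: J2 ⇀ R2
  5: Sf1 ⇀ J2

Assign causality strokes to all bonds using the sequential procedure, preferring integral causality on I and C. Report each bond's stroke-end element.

bond 0 →J2
bond 1 →J1
bond 2 →J1
bond 3 →J2
bond 4 →J2
bond 5 →Sf1

b1 |J1  (Se1 (Se) sets effort on bond)
b5 |Sf1  (Sf1 fixes flow; stroke at Sf1)
b0 |J2  (1-jn J2 has f-setter on 5)
b3 |J2  (J2 flow already set via bond 5)
b4 |J2  (1-jn J2 has f-setter on 5)
b2 |J1  (J1 flow already set via bond 0)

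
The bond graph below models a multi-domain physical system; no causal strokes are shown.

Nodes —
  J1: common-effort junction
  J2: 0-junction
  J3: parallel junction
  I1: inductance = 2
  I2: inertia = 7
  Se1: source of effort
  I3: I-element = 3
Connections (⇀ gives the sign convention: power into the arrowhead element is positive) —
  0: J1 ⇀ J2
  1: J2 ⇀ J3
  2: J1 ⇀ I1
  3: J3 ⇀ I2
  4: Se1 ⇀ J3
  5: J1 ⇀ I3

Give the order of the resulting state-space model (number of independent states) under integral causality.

3  (I1, I2, I3 all integral)

β4 |J3  (Se1: effort source, stroke at far end)
β1 |J2  (common-e at J3 fixed by 4)
β3 |I2  (J3: bond 4 brought effort, rest push out)
β0 |J1  (0-jn J2 has e-setter on 1)
β2 |I1  (J1: bond 0 brought effort, rest push out)
β5 |I3  (J1: bond 0 brought effort, rest push out)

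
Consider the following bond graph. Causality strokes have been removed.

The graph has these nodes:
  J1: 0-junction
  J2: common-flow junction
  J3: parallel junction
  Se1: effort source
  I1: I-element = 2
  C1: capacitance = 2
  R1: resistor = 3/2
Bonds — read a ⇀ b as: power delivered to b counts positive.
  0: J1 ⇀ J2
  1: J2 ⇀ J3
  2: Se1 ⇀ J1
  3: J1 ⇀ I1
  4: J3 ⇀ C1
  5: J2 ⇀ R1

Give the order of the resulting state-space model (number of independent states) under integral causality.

2  (C1, I1 all integral)

b2 stroke at J1  (source Se1 imposes e)
b0 stroke at J2  (J1: bond 2 brought effort, rest push out)
b3 stroke at I1  (J1 effort already set via bond 2)
b4 stroke at J3  (prefer integral on C1)
b1 stroke at J2  (J3 effort already set via bond 4)
b5 stroke at R1  (J2 needs exactly one f-in)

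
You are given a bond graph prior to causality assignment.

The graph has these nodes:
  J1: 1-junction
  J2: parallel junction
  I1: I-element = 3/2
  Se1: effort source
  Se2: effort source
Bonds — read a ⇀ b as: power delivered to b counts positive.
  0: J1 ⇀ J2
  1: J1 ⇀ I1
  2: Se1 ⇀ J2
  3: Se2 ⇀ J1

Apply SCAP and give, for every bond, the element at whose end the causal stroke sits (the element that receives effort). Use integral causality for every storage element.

#0 →J1
#1 →I1
#2 →J2
#3 →J1

#2 |J2  (Se1 fixes effort; stroke away)
#3 |J1  (Se2 (Se) sets effort on bond)
#0 |J1  (common-e at J2 fixed by 2)
#1 |I1  (only one flow-in slot at J1)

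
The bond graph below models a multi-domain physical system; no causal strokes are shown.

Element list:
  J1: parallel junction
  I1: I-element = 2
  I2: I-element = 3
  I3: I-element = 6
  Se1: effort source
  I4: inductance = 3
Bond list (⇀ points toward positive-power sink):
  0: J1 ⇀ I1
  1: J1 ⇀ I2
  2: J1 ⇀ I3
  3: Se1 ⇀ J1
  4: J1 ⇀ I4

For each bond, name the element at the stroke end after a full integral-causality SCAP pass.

bond 0 stroke at I1
bond 1 stroke at I2
bond 2 stroke at I3
bond 3 stroke at J1
bond 4 stroke at I4

β3 |J1  (Se1 (Se) sets effort on bond)
β0 |I1  (J1 effort already set via bond 3)
β1 |I2  (J1: bond 3 brought effort, rest push out)
β2 |I3  (J1 effort already set via bond 3)
β4 |I4  (common-e at J1 fixed by 3)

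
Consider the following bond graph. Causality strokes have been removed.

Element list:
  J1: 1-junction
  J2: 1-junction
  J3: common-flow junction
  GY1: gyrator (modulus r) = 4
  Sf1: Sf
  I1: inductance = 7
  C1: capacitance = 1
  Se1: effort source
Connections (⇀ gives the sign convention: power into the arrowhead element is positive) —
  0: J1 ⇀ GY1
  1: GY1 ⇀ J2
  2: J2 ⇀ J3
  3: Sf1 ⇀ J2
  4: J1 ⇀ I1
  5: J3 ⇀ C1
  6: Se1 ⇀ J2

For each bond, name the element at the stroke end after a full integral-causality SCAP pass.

b3 →Sf1  (Sf1 (Sf) sets flow on bond)
b6 →J2  (Se1 (Se) sets effort on bond)
b1 →J2  (J2 flow already set via bond 3)
b2 →J2  (J2: bond 3 brought flow, rest push out)
b5 →J3  (J3: bond 2 brought flow, rest push out)
b0 →J1  (GY GY1: same side as bond 1)
b4 →I1  (J1 needs exactly one f-in)

β0 |J1
β1 |J2
β2 |J2
β3 |Sf1
β4 |I1
β5 |J3
β6 |J2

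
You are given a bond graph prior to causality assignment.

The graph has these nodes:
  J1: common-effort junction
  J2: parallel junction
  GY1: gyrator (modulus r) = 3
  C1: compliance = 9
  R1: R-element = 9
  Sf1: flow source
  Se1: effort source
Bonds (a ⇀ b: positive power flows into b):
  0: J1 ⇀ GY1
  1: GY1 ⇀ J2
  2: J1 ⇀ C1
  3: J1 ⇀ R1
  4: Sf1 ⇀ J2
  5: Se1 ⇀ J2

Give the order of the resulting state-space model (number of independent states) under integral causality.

1  (C1 all integral)

b4 stroke→Sf1  (Sf1 fixes flow; stroke at Sf1)
b5 stroke→J2  (source Se1 imposes e)
b1 stroke→GY1  (common-e at J2 fixed by 5)
b0 stroke→GY1  (through GY1, causality inverts; strokes same side of GY1)
b2 stroke→J1  (C1 integral (e out))
b3 stroke→R1  (J1 effort already set via bond 2)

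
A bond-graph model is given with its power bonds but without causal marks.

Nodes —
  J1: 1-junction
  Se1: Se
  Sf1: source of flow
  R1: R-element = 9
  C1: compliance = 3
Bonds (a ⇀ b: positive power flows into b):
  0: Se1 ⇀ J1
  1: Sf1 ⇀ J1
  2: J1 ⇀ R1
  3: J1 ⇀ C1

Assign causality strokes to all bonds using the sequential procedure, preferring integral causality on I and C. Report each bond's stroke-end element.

#0 |J1  (Se1: effort source, stroke at far end)
#1 |Sf1  (Sf1 (Sf) sets flow on bond)
#2 |J1  (J1: bond 1 brought flow, rest push out)
#3 |J1  (J1 flow already set via bond 1)

#0 stroke at J1
#1 stroke at Sf1
#2 stroke at J1
#3 stroke at J1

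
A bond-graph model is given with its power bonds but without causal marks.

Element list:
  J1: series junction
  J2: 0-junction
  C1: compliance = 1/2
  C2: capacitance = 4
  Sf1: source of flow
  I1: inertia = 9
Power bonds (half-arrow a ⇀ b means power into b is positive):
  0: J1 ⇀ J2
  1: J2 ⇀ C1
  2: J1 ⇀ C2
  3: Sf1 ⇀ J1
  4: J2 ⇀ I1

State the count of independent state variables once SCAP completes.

β3 |Sf1  (source Sf1 imposes f)
β0 |J1  (common-f at J1 fixed by 3)
β2 |J1  (1-jn J1 has f-setter on 3)
β1 |J2  (prefer integral on C1)
β4 |I1  (J2 effort already set via bond 1)

3  (C1, C2, I1 all integral)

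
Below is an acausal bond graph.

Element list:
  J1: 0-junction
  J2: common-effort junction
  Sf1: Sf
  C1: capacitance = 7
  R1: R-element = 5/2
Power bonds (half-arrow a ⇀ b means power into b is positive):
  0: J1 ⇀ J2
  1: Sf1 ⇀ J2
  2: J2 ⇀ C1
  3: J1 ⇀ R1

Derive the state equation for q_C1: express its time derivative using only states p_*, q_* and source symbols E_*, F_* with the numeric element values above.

dq_C1/dt = F_Sf1 - 2*q_C1/35

β1 |Sf1  (Sf1: flow source, stroke at near end)
β2 |J2  (prefer integral on C1)
β0 |J1  (0-jn J2 has e-setter on 2)
β3 |R1  (common-e at J1 fixed by 0)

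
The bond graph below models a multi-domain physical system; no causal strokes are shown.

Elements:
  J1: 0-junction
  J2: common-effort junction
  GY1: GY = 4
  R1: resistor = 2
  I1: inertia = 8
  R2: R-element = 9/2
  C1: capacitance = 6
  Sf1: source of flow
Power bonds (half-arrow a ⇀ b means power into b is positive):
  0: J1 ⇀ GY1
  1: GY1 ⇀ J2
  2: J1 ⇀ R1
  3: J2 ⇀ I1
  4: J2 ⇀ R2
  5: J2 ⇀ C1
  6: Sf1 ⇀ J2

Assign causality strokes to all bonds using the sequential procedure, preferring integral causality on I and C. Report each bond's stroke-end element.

#0 stroke at GY1
#1 stroke at GY1
#2 stroke at J1
#3 stroke at I1
#4 stroke at R2
#5 stroke at J2
#6 stroke at Sf1

#6 |Sf1  (Sf1 fixes flow; stroke at Sf1)
#3 |I1  (prefer integral on I1)
#5 |J2  (C1 outputs effort q/C1)
#1 |GY1  (common-e at J2 fixed by 5)
#4 |R2  (J2: bond 5 brought effort, rest push out)
#0 |GY1  (through GY1, causality inverts; strokes same side of GY1)
#2 |J1  (J1 needs exactly one e-in)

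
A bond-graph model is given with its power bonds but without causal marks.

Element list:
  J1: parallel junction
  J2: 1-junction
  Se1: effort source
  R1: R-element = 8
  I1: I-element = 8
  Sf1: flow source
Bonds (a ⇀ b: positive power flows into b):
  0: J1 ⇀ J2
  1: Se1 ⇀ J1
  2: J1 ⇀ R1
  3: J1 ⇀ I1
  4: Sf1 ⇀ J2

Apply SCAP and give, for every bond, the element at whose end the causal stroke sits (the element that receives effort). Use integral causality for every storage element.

bond 1 →J1  (Se1 fixes effort; stroke away)
bond 4 →Sf1  (Sf1 fixes flow; stroke at Sf1)
bond 0 →J2  (J1: bond 1 brought effort, rest push out)
bond 2 →R1  (J1: bond 1 brought effort, rest push out)
bond 3 →I1  (common-e at J1 fixed by 1)

β0 stroke→J2
β1 stroke→J1
β2 stroke→R1
β3 stroke→I1
β4 stroke→Sf1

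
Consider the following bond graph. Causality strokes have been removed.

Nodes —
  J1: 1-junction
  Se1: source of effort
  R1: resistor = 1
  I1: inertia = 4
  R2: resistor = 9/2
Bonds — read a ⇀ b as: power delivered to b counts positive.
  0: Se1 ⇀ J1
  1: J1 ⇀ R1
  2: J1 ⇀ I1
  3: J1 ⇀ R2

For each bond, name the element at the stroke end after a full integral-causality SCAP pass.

#0 |J1  (Se1 (Se) sets effort on bond)
#2 |I1  (I1 outputs flow p/I1)
#1 |J1  (1-jn J1 has f-setter on 2)
#3 |J1  (1-jn J1 has f-setter on 2)

bond 0 stroke→J1
bond 1 stroke→J1
bond 2 stroke→I1
bond 3 stroke→J1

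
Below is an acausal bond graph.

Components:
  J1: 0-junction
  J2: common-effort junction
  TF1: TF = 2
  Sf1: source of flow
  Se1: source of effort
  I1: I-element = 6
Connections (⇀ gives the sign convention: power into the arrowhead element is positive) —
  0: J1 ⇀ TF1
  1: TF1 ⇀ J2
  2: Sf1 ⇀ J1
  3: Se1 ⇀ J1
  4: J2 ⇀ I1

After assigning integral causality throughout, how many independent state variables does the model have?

1  (I1 all integral)

#2 |Sf1  (Sf1 fixes flow; stroke at Sf1)
#3 |J1  (source Se1 imposes e)
#0 |TF1  (common-e at J1 fixed by 3)
#1 |J2  (TF TF1: opposite of bond 0)
#4 |I1  (common-e at J2 fixed by 1)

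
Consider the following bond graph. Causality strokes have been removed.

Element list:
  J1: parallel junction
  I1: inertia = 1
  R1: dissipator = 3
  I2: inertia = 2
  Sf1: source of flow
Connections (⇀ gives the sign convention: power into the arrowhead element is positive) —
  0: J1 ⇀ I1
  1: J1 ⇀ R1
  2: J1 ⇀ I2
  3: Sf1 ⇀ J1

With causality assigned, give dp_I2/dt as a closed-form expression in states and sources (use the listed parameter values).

β3 stroke at Sf1  (source Sf1 imposes f)
β0 stroke at I1  (I1 outputs flow p/I1)
β2 stroke at I2  (prefer integral on I2)
β1 stroke at J1  (only one effort-in slot at J1)

dp_I2/dt = 3*F_Sf1 - 3*p_I1 - 3*p_I2/2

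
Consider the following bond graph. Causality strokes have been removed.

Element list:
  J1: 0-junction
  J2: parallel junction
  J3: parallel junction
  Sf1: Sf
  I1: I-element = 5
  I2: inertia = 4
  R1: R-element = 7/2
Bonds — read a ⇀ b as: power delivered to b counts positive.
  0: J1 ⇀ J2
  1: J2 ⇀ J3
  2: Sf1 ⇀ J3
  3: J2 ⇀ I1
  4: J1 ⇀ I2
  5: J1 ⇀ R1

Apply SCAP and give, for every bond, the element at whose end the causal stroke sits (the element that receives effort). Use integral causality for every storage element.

#0 |J2
#1 |J3
#2 |Sf1
#3 |I1
#4 |I2
#5 |J1

β2 |Sf1  (Sf1 fixes flow; stroke at Sf1)
β1 |J3  (closing 0-jn rule on J3)
β3 |I1  (I1 outputs flow p/I1)
β0 |J2  (closing 0-jn rule on J2)
β4 |I2  (prefer integral on I2)
β5 |J1  (closing 0-jn rule on J1)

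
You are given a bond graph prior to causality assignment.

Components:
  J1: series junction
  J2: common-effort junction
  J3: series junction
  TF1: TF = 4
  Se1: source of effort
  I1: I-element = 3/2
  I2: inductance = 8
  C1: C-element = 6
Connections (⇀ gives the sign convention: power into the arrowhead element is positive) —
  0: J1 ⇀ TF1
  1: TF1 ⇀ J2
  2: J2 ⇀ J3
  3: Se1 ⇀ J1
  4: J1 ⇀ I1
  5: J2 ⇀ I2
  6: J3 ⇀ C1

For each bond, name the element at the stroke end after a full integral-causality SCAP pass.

bond 3 →J1  (Se1 (Se) sets effort on bond)
bond 4 →I1  (I1 integral (f out))
bond 0 →J1  (J1 flow already set via bond 4)
bond 1 →TF1  (TF1 one-in-one-out from 0)
bond 5 →I2  (I2 integral (f out))
bond 2 →J2  (J2: last free bond brings effort in)
bond 6 →J3  (J3 flow already set via bond 2)

#0 |J1
#1 |TF1
#2 |J2
#3 |J1
#4 |I1
#5 |I2
#6 |J3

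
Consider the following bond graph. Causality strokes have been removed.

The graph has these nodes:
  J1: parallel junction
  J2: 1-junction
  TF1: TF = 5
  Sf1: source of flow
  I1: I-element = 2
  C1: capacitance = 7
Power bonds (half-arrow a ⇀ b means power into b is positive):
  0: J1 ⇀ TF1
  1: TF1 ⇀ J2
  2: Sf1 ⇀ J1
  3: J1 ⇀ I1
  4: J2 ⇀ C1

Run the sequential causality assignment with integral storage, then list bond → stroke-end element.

β0 stroke→J1
β1 stroke→TF1
β2 stroke→Sf1
β3 stroke→I1
β4 stroke→J2

β2 |Sf1  (Sf1 fixes flow; stroke at Sf1)
β3 |I1  (prefer integral on I1)
β0 |J1  (only one effort-in slot at J1)
β1 |TF1  (TF1 one-in-one-out from 0)
β4 |J2  (J2 flow already set via bond 1)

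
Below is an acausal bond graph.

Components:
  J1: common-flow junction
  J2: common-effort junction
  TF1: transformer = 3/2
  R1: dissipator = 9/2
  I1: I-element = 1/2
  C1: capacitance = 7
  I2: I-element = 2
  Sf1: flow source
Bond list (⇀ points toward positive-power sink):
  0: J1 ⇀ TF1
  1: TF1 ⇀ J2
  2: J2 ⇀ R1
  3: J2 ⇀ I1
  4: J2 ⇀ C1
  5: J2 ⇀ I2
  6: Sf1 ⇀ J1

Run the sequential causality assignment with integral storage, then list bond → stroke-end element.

bond 6 |Sf1  (Sf1 (Sf) sets flow on bond)
bond 0 |J1  (J1 flow already set via bond 6)
bond 1 |TF1  (TF1 one-in-one-out from 0)
bond 3 |I1  (I1 integral (f out))
bond 4 |J2  (C1 outputs effort q/C1)
bond 2 |R1  (common-e at J2 fixed by 4)
bond 5 |I2  (J2 effort already set via bond 4)

#0 →J1
#1 →TF1
#2 →R1
#3 →I1
#4 →J2
#5 →I2
#6 →Sf1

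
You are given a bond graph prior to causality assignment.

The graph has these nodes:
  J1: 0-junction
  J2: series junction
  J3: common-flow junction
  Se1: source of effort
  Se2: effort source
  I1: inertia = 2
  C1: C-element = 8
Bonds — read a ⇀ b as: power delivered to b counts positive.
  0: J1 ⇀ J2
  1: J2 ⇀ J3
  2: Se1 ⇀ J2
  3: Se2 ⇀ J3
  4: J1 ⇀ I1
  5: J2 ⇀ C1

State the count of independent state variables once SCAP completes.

#2 stroke→J2  (Se1 fixes effort; stroke away)
#3 stroke→J3  (Se2 (Se) sets effort on bond)
#1 stroke→J2  (only one flow-in slot at J3)
#4 stroke→I1  (I1: I, integral causality)
#0 stroke→J1  (only one effort-in slot at J1)
#5 stroke→J2  (J2: bond 0 brought flow, rest push out)

2  (C1, I1 all integral)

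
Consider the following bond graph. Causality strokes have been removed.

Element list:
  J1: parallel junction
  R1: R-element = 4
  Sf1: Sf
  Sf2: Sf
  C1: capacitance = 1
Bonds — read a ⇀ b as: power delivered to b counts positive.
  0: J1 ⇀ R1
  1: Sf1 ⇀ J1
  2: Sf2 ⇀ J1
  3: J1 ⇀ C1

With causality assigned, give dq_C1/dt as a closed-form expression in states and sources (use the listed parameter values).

dq_C1/dt = F_Sf1 + F_Sf2 - q_C1/4

#1 |Sf1  (Sf1: flow source, stroke at near end)
#2 |Sf2  (Sf2 (Sf) sets flow on bond)
#3 |J1  (prefer integral on C1)
#0 |R1  (0-jn J1 has e-setter on 3)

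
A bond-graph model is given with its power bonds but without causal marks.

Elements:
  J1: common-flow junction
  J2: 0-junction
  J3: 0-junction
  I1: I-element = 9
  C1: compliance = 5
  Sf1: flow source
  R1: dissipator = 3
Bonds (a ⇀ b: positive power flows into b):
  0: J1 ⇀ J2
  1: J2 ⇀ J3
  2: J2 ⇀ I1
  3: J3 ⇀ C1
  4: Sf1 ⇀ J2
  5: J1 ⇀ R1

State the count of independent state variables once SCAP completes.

2  (C1, I1 all integral)

#4 stroke at Sf1  (source Sf1 imposes f)
#2 stroke at I1  (prefer integral on I1)
#3 stroke at J3  (C1: C, integral causality)
#1 stroke at J2  (J3: bond 3 brought effort, rest push out)
#0 stroke at J1  (0-jn J2 has e-setter on 1)
#5 stroke at R1  (only one flow-in slot at J1)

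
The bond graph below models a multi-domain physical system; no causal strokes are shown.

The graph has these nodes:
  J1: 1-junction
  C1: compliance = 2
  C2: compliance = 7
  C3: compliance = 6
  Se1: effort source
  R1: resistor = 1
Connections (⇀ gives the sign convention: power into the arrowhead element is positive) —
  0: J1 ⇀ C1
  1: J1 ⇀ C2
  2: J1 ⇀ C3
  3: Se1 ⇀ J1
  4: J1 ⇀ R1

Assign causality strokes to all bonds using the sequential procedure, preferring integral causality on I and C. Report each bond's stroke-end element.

b0 stroke→J1
b1 stroke→J1
b2 stroke→J1
b3 stroke→J1
b4 stroke→R1

b3 |J1  (Se1 fixes effort; stroke away)
b0 |J1  (prefer integral on C1)
b1 |J1  (prefer integral on C2)
b2 |J1  (C3 outputs effort q/C3)
b4 |R1  (J1: last free bond brings flow in)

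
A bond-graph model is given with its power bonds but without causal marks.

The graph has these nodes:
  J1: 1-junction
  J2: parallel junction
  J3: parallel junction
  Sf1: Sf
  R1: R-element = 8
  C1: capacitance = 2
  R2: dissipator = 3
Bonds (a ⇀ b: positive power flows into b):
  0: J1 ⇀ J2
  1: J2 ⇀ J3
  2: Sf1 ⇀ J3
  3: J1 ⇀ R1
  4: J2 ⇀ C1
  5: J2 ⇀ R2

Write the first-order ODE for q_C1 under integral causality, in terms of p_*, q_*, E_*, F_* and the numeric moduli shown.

bond 2 |Sf1  (Sf1 (Sf) sets flow on bond)
bond 1 |J3  (J3: last free bond brings effort in)
bond 4 |J2  (prefer integral on C1)
bond 0 |J1  (common-e at J2 fixed by 4)
bond 5 |R2  (J2: bond 4 brought effort, rest push out)
bond 3 |R1  (closing 1-jn rule on J1)

dq_C1/dt = F_Sf1 - 11*q_C1/48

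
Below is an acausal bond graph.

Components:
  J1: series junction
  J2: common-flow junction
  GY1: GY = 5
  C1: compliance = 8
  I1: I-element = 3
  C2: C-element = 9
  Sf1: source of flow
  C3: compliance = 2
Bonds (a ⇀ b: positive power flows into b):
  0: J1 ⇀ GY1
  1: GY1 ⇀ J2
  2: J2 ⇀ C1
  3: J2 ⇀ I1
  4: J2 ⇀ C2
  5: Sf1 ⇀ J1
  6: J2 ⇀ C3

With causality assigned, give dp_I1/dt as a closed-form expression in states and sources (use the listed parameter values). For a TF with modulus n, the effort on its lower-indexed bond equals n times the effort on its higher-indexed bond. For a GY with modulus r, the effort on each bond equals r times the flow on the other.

bond 5 stroke at Sf1  (Sf1 (Sf) sets flow on bond)
bond 0 stroke at J1  (1-jn J1 has f-setter on 5)
bond 1 stroke at J2  (GY GY1: same side as bond 0)
bond 2 stroke at J2  (C1: C, integral causality)
bond 3 stroke at I1  (prefer integral on I1)
bond 4 stroke at J2  (J2: bond 3 brought flow, rest push out)
bond 6 stroke at J2  (J2 flow already set via bond 3)

dp_I1/dt = 5*F_Sf1 - q_C1/8 - q_C2/9 - q_C3/2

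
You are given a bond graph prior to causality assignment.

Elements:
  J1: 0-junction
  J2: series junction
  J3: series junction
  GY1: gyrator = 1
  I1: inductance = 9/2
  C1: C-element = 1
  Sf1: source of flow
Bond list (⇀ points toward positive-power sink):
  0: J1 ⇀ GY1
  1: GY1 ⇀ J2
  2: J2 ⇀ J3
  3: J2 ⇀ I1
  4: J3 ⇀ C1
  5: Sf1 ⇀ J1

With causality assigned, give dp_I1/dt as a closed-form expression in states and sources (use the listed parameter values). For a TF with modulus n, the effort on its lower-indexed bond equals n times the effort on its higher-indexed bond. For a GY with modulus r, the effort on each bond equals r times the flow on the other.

dp_I1/dt = F_Sf1 - q_C1

β5 stroke→Sf1  (source Sf1 imposes f)
β0 stroke→J1  (closing 0-jn rule on J1)
β1 stroke→J2  (GY1: gyrator matches bond 0)
β3 stroke→I1  (prefer integral on I1)
β2 stroke→J2  (1-jn J2 has f-setter on 3)
β4 stroke→J3  (1-jn J3 has f-setter on 2)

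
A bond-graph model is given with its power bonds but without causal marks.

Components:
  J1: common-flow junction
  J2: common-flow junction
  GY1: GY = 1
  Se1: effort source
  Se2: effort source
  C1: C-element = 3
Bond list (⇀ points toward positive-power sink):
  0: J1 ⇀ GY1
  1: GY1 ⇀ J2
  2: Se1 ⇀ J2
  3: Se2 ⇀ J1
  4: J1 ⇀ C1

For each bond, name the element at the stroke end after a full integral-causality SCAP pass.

b2 stroke at J2  (Se1 fixes effort; stroke away)
b3 stroke at J1  (Se2 (Se) sets effort on bond)
b1 stroke at GY1  (J2: last free bond brings flow in)
b0 stroke at GY1  (GY GY1: same side as bond 1)
b4 stroke at J1  (common-f at J1 fixed by 0)

#0 |GY1
#1 |GY1
#2 |J2
#3 |J1
#4 |J1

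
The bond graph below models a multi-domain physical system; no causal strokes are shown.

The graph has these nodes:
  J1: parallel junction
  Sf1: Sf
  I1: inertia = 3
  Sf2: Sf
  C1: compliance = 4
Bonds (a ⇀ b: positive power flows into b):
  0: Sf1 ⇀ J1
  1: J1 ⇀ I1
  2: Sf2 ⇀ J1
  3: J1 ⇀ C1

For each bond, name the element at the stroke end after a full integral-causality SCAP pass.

#0 stroke at Sf1
#1 stroke at I1
#2 stroke at Sf2
#3 stroke at J1

β0 |Sf1  (source Sf1 imposes f)
β2 |Sf2  (Sf2 (Sf) sets flow on bond)
β1 |I1  (I1 integral (f out))
β3 |J1  (J1 needs exactly one e-in)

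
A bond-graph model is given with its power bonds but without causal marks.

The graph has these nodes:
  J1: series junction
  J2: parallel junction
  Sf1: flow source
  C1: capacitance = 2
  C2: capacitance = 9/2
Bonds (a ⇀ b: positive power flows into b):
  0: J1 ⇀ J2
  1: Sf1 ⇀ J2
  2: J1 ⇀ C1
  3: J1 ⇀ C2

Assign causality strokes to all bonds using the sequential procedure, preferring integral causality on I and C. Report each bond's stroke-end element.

bond 0 →J2
bond 1 →Sf1
bond 2 →J1
bond 3 →J1

#1 |Sf1  (source Sf1 imposes f)
#0 |J2  (J2: last free bond brings effort in)
#2 |J1  (J1: bond 0 brought flow, rest push out)
#3 |J1  (J1 flow already set via bond 0)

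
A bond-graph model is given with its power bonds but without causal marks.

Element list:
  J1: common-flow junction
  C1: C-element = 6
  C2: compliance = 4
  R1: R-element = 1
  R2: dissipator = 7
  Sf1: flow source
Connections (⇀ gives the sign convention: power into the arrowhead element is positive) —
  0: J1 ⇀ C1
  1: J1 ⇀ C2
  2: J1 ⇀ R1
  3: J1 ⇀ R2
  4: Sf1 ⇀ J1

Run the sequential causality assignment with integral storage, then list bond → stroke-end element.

#4 |Sf1  (Sf1 (Sf) sets flow on bond)
#0 |J1  (J1 flow already set via bond 4)
#1 |J1  (J1: bond 4 brought flow, rest push out)
#2 |J1  (J1: bond 4 brought flow, rest push out)
#3 |J1  (J1 flow already set via bond 4)

#0 |J1
#1 |J1
#2 |J1
#3 |J1
#4 |Sf1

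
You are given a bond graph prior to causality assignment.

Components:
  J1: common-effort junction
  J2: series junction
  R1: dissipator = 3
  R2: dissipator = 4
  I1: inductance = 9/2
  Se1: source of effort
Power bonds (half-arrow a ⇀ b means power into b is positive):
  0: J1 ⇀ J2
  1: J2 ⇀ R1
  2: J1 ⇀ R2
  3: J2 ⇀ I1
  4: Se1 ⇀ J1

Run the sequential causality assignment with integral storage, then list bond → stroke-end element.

#0 →J2
#1 →J2
#2 →R2
#3 →I1
#4 →J1

#4 |J1  (Se1 (Se) sets effort on bond)
#0 |J2  (0-jn J1 has e-setter on 4)
#2 |R2  (common-e at J1 fixed by 4)
#3 |I1  (I1 outputs flow p/I1)
#1 |J2  (J2: bond 3 brought flow, rest push out)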